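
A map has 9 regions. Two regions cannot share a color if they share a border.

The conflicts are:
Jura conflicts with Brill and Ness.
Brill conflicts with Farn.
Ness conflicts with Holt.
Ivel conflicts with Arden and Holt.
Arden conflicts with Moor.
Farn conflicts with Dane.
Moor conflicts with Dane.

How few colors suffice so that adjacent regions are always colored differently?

The cycle Brill-Jura-Ness-Holt-Ivel-Arden-Moor-Dane-Farn-Brill has odd length 9, so it cannot be 2-colored; at least 3 colors are needed.
3 colors suffice: color 1 → {Brill, Ness, Ivel, Dane}; color 2 → {Jura, Farn, Holt, Moor}; color 3 → {Arden}. No two conflicting regions share a color.

3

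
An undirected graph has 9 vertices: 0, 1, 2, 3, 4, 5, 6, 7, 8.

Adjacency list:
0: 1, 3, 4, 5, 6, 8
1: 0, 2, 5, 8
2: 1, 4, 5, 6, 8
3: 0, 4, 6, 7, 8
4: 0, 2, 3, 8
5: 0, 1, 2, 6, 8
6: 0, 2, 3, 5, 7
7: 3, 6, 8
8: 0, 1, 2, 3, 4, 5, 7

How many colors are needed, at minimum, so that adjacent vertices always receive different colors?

0, 3, 4, 8 form a clique, so at least 4 colors are needed.
A valid assignment using 4 colors: 0=blue, 1=yellow, 2=blue, 3=green, 4=yellow, 5=green, 6=red, 7=blue, 8=red. Every edge joins two different colors.

4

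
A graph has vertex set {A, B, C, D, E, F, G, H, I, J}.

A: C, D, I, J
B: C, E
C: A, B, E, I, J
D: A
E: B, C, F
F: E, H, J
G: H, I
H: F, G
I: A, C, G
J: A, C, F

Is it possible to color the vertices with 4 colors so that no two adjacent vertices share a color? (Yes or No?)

Yes

The chromatic number is 3. A, C, J form a triangle, so at least 3 colors are needed.
A valid assignment using 3 colors: A=2, B=3, C=1, D=1, E=2, F=1, G=1, H=2, I=3, J=3.
Since 4 ≥ 3, a proper 4-coloring certainly exists.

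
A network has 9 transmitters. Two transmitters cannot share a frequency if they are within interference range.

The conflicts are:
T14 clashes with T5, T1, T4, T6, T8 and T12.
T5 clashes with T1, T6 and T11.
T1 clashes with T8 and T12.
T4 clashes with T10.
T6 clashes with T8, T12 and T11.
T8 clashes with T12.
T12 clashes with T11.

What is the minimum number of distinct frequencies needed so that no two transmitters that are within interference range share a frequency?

4

T14, T6, T8, T12 pairwise conflict, so at least 4 frequencies are needed.
Using 4 frequencies: T14=1, T5=3, T1=2, T4=2, T6=2, T8=4, T12=3, T11=1, T10=1. No two conflicting transmitters share a frequency.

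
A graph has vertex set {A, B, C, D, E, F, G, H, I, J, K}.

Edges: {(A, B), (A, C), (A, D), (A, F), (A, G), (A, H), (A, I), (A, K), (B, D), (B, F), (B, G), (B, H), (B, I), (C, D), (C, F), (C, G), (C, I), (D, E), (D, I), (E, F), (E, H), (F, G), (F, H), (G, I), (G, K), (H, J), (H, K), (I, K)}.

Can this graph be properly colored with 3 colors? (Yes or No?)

A, C, G, I are pairwise adjacent (a clique of size 4), so at least 4 colors are needed.
So 3 colors are not enough.

No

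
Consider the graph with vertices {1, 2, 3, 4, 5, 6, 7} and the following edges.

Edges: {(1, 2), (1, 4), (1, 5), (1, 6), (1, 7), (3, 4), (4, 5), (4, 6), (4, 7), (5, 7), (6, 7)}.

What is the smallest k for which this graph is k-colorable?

4

1, 4, 6, 7 are pairwise adjacent (a clique of size 4), so at least 4 colors are needed.
One proper 4-coloring: 1=a, 2=b, 3=a, 4=b, 5=d, 6=d, 7=c. Each edge has distinct colors on its endpoints.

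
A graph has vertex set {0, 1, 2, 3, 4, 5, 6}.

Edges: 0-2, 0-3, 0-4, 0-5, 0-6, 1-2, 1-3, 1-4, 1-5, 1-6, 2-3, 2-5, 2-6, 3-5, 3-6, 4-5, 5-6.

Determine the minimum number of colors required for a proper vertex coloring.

5

0, 2, 3, 5, 6 form a clique, so at least 5 colors are needed.
5 colors suffice: 0=c, 1=c, 2=e, 3=b, 4=b, 5=a, 6=d. Every edge joins two different colors.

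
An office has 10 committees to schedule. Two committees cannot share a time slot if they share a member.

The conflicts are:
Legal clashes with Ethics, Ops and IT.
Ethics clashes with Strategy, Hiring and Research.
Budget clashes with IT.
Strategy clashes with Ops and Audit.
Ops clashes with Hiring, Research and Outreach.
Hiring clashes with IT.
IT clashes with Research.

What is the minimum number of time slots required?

Legal and Ethics conflict, so at least 2 time slots are needed.
2 time slots suffice: time slot 1 → {Ethics, Ops, IT, Audit}; time slot 2 → {Legal, Budget, Strategy, Hiring, Research, Outreach}. Every pair that conflicts lands in different time slots.

2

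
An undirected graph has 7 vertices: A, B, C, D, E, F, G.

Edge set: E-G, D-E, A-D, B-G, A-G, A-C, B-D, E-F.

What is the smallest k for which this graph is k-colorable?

2

B and G are adjacent, so at least 2 colors are needed.
2 colors suffice: color red → {A, B, E}; color blue → {C, D, F, G}. No two adjacent vertices share a color.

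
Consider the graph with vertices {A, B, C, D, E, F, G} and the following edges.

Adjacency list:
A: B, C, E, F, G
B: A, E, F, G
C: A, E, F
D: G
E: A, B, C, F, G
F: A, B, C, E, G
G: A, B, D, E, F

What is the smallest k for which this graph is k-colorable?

5

A, B, E, F, G form a clique, so at least 5 colors are needed.
A valid assignment using 5 colors: A=4, B=5, C=2, D=1, E=1, F=3, G=2. Each edge has distinct colors on its endpoints.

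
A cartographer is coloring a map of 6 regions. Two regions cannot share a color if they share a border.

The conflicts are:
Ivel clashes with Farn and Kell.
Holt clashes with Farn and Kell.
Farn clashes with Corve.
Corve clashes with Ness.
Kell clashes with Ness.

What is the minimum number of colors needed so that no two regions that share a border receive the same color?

3

The cycle Kell-Ness-Corve-Farn-Ivel-Kell has odd length 5, so it cannot be 2-colored; at least 3 colors are needed.
3 colors suffice: Ivel=2, Holt=2, Farn=1, Corve=2, Kell=1, Ness=3. Every pair that conflicts lands in different colors.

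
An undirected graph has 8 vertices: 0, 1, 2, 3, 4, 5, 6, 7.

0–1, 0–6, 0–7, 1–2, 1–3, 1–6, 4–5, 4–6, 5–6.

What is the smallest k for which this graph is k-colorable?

4, 5, 6 form a triangle, so at least 3 colors are needed.
3 colors suffice: 0=c, 1=b, 2=a, 3=a, 4=b, 5=c, 6=a, 7=a. Each edge has distinct colors on its endpoints.

3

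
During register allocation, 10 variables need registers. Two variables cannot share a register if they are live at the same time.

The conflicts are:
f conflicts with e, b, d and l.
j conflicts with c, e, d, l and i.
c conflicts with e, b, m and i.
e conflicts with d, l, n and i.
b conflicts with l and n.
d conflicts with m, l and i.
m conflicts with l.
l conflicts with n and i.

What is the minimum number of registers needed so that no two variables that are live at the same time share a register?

j, e, d, l, i pairwise conflict, so at least 5 registers are needed.
A valid assignment using 5 registers: f=4, j=5, c=1, e=2, b=2, d=3, m=2, l=1, n=3, i=4. Every pair that conflicts lands in different registers.

5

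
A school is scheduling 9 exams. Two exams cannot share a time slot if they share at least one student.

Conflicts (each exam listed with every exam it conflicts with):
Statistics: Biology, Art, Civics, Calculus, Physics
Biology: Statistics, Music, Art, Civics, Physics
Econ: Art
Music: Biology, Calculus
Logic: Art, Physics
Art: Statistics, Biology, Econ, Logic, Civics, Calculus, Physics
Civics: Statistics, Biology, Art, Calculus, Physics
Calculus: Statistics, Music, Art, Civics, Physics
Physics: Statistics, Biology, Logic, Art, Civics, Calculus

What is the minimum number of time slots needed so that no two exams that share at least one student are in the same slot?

5

Statistics, Biology, Art, Civics, Physics are mutually in conflict, so at least 5 time slots are needed.
5 time slots suffice: time slot 1 → {Music, Art}; time slot 2 → {Econ, Physics}; time slot 3 → {Biology, Logic, Calculus}; time slot 4 → {Civics}; time slot 5 → {Statistics}. Every pair that conflicts lands in different time slots.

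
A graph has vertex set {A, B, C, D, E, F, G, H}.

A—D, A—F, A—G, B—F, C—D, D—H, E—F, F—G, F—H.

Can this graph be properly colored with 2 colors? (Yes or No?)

No

A, F, G are pairwise adjacent, so at least 3 colors are needed.
So 2 colors are not enough.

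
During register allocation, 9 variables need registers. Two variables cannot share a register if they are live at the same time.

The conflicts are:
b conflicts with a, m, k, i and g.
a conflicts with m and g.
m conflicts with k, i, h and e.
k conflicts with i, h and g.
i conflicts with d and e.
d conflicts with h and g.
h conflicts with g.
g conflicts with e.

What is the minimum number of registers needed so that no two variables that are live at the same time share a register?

4

b, m, k, i pairwise conflict, so at least 4 registers are needed.
4 registers suffice: register 1 → {m, g}; register 2 → {b, h, e}; register 3 → {a, k, d}; register 4 → {i}. No two conflicting variables share a register.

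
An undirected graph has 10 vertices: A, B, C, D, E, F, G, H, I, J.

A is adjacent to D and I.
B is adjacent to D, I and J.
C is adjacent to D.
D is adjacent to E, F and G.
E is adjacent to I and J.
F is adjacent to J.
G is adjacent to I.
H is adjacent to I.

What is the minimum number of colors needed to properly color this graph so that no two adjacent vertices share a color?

2

A and D are adjacent, so at least 2 colors are needed.
A valid assignment using 2 colors: A=2, B=2, C=2, D=1, E=2, F=2, G=2, H=2, I=1, J=1. Each edge has distinct colors on its endpoints.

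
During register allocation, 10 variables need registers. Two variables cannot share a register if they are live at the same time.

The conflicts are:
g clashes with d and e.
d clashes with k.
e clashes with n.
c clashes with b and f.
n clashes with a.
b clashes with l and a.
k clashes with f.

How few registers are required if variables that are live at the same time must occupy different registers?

The cycle g-d-k-f-c-b-a-n-e-g has odd length 9, so it cannot be 2-colored; at least 3 registers are needed.
A valid assignment using 3 registers: g=2, d=1, e=3, c=2, n=1, b=1, l=2, k=2, f=1, a=2. Every pair that conflicts lands in different registers.

3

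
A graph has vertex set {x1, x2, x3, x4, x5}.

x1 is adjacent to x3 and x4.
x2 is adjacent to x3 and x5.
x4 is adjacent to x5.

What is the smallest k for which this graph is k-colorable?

The cycle x3-x1-x4-x5-x2-x3 has odd length 5, so it cannot be 2-colored; at least 3 colors are needed.
3 colors suffice: x1=B, x2=G, x3=R, x4=R, x5=B. No two adjacent vertices share a color.

3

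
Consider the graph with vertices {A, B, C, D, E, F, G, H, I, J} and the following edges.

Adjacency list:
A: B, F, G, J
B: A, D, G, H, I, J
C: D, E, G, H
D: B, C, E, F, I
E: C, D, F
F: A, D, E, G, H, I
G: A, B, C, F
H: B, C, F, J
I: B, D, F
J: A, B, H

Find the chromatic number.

A, B, J are mutually adjacent, so at least 3 colors are needed.
3 colors suffice: color 1 → {B, C, F}; color 2 → {D, G, J}; color 3 → {A, E, H, I}. No two adjacent vertices share a color.

3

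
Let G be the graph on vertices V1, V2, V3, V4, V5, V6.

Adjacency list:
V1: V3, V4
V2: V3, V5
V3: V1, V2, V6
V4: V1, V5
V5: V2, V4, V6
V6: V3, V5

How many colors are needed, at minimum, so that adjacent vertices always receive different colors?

The cycle V4-V5-V6-V3-V1-V4 has odd length 5, so it cannot be 2-colored; at least 3 colors are needed.
3 colors suffice: V1=2, V2=2, V3=1, V4=3, V5=1, V6=2. Every edge joins two different colors.

3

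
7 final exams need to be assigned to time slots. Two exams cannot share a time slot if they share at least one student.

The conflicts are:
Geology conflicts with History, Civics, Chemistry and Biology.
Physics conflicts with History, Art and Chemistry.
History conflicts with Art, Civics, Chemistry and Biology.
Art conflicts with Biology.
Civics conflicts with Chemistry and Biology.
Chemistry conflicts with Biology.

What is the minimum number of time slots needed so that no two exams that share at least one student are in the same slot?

5

Geology, History, Civics, Chemistry, Biology are mutually in conflict, so at least 5 time slots are needed.
5 time slots suffice: time slot 1 → {History}; time slot 2 → {Art, Chemistry}; time slot 3 → {Physics, Biology}; time slot 4 → {Geology}; time slot 5 → {Civics}. Every pair that conflicts lands in different time slots.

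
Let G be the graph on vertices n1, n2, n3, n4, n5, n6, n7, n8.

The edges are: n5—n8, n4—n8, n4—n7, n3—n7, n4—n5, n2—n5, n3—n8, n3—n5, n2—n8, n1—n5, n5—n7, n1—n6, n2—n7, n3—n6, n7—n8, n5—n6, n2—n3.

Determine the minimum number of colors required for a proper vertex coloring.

n2, n3, n5, n7, n8 are mutually adjacent (a clique of size 5), so at least 5 colors are needed.
One proper 5-coloring: n1=3, n2=5, n3=3, n4=3, n5=1, n6=2, n7=2, n8=4. Every edge joins two different colors.

5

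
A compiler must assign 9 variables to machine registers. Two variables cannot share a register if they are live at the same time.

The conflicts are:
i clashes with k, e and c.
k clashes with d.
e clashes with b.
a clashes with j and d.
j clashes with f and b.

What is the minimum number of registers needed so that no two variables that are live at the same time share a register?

The cycle k-d-a-j-b-e-i-k has odd length 7, so it cannot be 2-colored; at least 3 registers are needed.
3 registers suffice: register 1 → {i, j, d}; register 2 → {k, e, a, f, c}; register 3 → {b}. Each listed conflict is separated.

3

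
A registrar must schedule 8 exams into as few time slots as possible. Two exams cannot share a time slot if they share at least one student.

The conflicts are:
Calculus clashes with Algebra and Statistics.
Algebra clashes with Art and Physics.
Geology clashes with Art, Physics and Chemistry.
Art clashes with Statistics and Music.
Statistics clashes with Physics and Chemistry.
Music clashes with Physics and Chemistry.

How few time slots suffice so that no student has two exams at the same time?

Geology and Chemistry conflict, so at least 2 time slots are needed.
A valid assignment using 2 time slots: Calculus=1, Algebra=2, Geology=2, Art=1, Statistics=2, Music=2, Physics=1, Chemistry=1. Each listed conflict is separated.

2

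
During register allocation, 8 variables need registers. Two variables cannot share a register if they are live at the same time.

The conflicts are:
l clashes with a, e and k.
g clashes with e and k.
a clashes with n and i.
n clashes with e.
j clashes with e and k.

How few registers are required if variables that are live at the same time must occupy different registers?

2

n and e conflict, so at least 2 registers are needed.
Using 2 registers: l=2, g=2, a=1, n=2, j=2, e=1, i=2, k=1. No two conflicting variables share a register.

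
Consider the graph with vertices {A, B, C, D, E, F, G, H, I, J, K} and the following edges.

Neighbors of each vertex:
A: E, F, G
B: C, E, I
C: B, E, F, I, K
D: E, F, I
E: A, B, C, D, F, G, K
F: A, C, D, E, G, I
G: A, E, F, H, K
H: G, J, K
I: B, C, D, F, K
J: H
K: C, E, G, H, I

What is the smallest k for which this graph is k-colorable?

4

A, E, F, G are pairwise adjacent (a clique of size 4), so at least 4 colors are needed.
4 colors suffice: color 1 → {E, H, I}; color 2 → {B, F, J, K}; color 3 → {C, D, G}; color 4 → {A}. Each edge has distinct colors on its endpoints.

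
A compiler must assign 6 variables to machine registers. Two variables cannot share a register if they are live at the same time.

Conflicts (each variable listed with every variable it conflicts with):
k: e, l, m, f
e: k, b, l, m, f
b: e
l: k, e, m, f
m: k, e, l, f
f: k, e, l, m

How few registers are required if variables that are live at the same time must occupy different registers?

5

k, e, l, m, f pairwise conflict, so at least 5 registers are needed.
A valid assignment using 5 registers: k=4, e=1, b=2, l=2, m=5, f=3. No two conflicting variables share a register.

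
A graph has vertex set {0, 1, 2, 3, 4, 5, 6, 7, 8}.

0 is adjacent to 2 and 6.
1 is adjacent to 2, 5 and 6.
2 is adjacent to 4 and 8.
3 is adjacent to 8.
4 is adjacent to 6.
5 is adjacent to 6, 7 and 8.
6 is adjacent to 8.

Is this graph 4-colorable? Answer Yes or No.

Yes

The chromatic number is 3. 1, 5, 6 are mutually adjacent, so at least 3 colors are needed.
One proper 3-coloring: 0=b, 1=c, 2=a, 3=a, 4=b, 5=b, 6=a, 7=a, 8=c.
Since 4 ≥ 3, a proper 4-coloring certainly exists.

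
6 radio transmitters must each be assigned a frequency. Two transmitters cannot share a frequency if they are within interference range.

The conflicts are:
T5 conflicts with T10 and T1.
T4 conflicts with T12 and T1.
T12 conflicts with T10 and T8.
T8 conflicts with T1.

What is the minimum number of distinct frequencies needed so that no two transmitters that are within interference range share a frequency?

3

The cycle T12-T8-T1-T5-T10-T12 has odd length 5, so it cannot be 2-colored; at least 3 frequencies are needed.
A valid assignment using 3 frequencies: T5=3, T4=2, T12=1, T10=2, T8=2, T1=1. Each listed conflict is separated.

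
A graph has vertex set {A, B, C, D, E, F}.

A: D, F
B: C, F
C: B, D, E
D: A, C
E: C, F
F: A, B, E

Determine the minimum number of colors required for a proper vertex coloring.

3

The cycle D-C-B-F-A-D has odd length 5, so it cannot be 2-colored; at least 3 colors are needed.
3 colors suffice: A=2, B=2, C=1, D=3, E=2, F=1. No two adjacent vertices share a color.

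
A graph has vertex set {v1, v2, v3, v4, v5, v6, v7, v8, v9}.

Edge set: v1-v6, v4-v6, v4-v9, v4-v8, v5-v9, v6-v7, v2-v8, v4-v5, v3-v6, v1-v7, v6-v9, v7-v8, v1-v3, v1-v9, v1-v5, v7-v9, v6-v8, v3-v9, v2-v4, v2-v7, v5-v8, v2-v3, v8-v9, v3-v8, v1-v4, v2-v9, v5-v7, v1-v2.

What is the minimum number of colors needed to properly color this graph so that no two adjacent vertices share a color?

4

v1, v5, v7, v9 are mutually adjacent (a clique of size 4), so at least 4 colors are needed.
4 colors suffice: color 1 → {v9}; color 2 → {v1, v8}; color 3 → {v3, v4, v7}; color 4 → {v2, v5, v6}. Every edge joins two different colors.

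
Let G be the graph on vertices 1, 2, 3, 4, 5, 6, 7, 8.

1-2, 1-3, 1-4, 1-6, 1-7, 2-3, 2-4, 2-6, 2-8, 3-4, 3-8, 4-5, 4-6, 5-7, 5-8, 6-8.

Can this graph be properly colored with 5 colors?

Yes

The chromatic number is 4. 1, 2, 4, 6 are mutually adjacent (a clique of size 4), so at least 4 colors are needed.
4 colors suffice: 1=red, 2=green, 3=yellow, 4=blue, 5=green, 6=yellow, 7=blue, 8=red.
Since 5 ≥ 4, a proper 5-coloring certainly exists.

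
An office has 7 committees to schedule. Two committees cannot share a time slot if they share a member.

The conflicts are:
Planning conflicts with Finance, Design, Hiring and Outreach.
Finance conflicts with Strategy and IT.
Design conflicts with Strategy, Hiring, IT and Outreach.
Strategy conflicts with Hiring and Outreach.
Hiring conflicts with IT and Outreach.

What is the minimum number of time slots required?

Design, Strategy, Hiring, Outreach are mutually in conflict, so at least 4 time slots are needed.
4 time slots suffice: time slot 1 → {Finance, Hiring}; time slot 2 → {Design}; time slot 3 → {Planning, Strategy, IT}; time slot 4 → {Outreach}. Each listed conflict is separated.

4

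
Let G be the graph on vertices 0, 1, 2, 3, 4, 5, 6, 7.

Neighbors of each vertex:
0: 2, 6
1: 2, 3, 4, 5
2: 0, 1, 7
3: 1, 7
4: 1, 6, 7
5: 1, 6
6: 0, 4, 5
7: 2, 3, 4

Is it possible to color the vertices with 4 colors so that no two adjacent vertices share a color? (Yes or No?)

Yes

The chromatic number is 3. The cycle 6-4-7-2-0-6 has odd length 5, so it cannot be 2-colored; at least 3 colors are needed.
3 colors suffice: 0=green, 1=red, 2=blue, 3=blue, 4=blue, 5=blue, 6=red, 7=red.
Since 4 ≥ 3, a proper 4-coloring certainly exists.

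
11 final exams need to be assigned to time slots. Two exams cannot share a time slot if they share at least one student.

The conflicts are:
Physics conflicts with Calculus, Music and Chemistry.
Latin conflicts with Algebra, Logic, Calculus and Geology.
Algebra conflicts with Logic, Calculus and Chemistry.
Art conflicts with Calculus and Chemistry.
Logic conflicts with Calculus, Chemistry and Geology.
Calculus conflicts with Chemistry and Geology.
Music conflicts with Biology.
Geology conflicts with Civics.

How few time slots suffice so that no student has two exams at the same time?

Latin, Algebra, Logic, Calculus all conflict with each other, so at least 4 time slots are needed.
4 time slots suffice: time slot 1 → {Calculus, Music, Civics}; time slot 2 → {Latin, Chemistry, Biology}; time slot 3 → {Physics, Art, Logic}; time slot 4 → {Algebra, Geology}. No two conflicting exams share a time slot.

4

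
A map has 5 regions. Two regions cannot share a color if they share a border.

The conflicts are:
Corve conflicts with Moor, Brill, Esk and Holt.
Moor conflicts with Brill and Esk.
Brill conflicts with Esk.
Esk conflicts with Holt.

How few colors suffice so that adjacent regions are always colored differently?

4

Corve, Moor, Brill, Esk all conflict with each other, so at least 4 colors are needed.
4 colors suffice: color 1 → {Corve}; color 2 → {Esk}; color 3 → {Brill, Holt}; color 4 → {Moor}. No two conflicting regions share a color.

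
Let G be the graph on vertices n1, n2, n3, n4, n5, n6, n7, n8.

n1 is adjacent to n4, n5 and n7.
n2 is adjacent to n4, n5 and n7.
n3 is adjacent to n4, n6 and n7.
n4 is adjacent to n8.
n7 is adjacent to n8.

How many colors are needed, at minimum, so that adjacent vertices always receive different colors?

2

n1 and n5 are adjacent, so at least 2 colors are needed.
2 colors suffice: color R → {n4, n5, n6, n7}; color B → {n1, n2, n3, n8}. Every edge joins two different colors.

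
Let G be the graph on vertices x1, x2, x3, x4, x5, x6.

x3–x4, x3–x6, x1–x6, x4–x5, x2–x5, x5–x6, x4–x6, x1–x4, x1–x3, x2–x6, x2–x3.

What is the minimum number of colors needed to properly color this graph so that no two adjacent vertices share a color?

4

x1, x3, x4, x6 form a clique, so at least 4 colors are needed.
4 colors suffice: x1=4, x2=3, x3=2, x4=3, x5=2, x6=1. No two adjacent vertices share a color.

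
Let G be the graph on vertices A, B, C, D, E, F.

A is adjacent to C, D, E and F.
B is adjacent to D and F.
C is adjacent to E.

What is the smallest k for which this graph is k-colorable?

A, C, E are pairwise adjacent, so at least 3 colors are needed.
3 colors suffice: color 1 → {A, B}; color 2 → {D, E, F}; color 3 → {C}. Each edge has distinct colors on its endpoints.

3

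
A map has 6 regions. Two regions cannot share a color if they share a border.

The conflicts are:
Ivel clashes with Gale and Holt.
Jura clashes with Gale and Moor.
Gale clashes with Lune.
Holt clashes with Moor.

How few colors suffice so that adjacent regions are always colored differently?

3

The cycle Moor-Holt-Ivel-Gale-Jura-Moor has odd length 5, so it cannot be 2-colored; at least 3 colors are needed.
3 colors suffice: color 1 → {Gale, Holt}; color 2 → {Ivel, Jura, Lune}; color 3 → {Moor}. Every pair that conflicts lands in different colors.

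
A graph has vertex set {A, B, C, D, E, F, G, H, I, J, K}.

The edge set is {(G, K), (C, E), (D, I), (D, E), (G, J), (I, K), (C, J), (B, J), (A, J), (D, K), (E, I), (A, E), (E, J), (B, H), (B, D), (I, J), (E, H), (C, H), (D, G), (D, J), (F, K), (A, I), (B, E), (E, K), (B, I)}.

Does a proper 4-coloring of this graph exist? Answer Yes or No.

No

B, D, E, I, J form a clique, so at least 5 colors are needed.
So 4 colors are not enough.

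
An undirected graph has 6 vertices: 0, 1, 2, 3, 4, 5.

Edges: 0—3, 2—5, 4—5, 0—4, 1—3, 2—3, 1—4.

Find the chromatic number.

The cycle 2-3-0-4-5-2 has odd length 5, so it cannot be 2-colored; at least 3 colors are needed.
3 colors suffice: color red → {3, 4}; color blue → {0, 1, 2}; color green → {5}. No two adjacent vertices share a color.

3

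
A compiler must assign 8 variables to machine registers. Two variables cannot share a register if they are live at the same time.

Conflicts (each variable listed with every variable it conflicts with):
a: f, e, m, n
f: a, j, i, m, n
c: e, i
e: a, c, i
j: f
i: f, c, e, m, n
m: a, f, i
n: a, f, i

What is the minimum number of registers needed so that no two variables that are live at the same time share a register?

3

a, f, m pairwise conflict, so at least 3 registers are needed.
3 registers suffice: register 1 → {a, j, i}; register 2 → {f, e}; register 3 → {c, m, n}. Every pair that conflicts lands in different registers.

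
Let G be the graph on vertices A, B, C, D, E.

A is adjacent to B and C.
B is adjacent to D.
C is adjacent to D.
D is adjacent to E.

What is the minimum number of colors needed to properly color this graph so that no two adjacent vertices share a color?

2

A and B are adjacent, so at least 2 colors are needed.
A valid assignment using 2 colors: A=1, B=2, C=2, D=1, E=2. Each edge has distinct colors on its endpoints.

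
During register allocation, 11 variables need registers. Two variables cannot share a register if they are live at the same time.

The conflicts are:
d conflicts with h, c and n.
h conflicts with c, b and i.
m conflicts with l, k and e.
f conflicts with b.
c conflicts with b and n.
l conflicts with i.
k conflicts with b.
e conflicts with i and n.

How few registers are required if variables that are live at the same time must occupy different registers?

3

d, h, c pairwise conflict, so at least 3 registers are needed.
Using 3 registers: d=3, h=2, m=1, f=1, c=1, l=2, k=2, b=3, e=3, i=1, n=2. No two conflicting variables share a register.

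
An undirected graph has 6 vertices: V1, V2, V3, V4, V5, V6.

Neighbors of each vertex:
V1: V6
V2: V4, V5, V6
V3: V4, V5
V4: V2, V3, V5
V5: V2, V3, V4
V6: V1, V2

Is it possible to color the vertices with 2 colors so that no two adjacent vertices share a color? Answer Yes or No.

V3, V4, V5 are pairwise adjacent, so at least 3 colors are needed.
So 2 colors are not enough.

No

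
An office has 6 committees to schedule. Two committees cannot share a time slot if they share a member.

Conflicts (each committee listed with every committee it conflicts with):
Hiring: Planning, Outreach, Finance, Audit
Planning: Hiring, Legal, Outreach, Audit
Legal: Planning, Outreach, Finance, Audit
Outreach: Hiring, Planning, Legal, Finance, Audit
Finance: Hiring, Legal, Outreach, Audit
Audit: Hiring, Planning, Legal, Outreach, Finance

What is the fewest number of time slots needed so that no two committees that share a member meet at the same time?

4

Legal, Outreach, Finance, Audit all conflict with each other, so at least 4 time slots are needed.
A valid assignment using 4 time slots: Hiring=4, Planning=3, Legal=4, Outreach=2, Finance=3, Audit=1. No two conflicting committees share a time slot.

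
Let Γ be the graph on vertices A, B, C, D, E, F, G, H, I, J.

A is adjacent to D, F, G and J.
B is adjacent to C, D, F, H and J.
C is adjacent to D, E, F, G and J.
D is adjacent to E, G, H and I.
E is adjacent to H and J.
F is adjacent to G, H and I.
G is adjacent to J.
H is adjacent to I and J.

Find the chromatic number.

3

D, E, H are mutually adjacent, so at least 3 colors are needed.
3 colors suffice: color red → {D, F, J}; color blue → {A, C, H}; color green → {B, E, G, I}. No two adjacent vertices share a color.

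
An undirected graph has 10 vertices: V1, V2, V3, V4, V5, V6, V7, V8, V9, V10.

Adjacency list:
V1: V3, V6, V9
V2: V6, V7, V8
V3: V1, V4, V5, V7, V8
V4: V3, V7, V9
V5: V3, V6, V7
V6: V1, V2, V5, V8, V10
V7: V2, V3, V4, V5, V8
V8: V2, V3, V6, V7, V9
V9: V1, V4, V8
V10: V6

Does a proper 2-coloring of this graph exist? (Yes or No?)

V3, V5, V7 are pairwise adjacent, so at least 3 colors are needed.
So 2 colors are not enough.

No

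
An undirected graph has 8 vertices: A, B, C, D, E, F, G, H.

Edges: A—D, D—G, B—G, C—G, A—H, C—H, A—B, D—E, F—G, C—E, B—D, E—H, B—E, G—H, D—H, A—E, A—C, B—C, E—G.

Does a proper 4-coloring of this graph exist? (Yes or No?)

Yes

The chromatic number is 4. B, D, E, G are mutually adjacent (a clique of size 4), so at least 4 colors are needed.
4 colors suffice: A=blue, B=green, C=yellow, D=yellow, E=red, F=red, G=blue, H=green.
That is already a proper 4-coloring.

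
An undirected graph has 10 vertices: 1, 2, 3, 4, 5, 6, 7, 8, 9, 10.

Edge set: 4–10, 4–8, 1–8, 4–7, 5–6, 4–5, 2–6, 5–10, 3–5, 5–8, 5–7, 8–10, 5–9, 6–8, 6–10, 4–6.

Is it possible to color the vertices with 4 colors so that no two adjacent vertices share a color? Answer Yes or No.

No

4, 5, 6, 8, 10 are mutually adjacent (a clique of size 5), so at least 5 colors are needed.
So 4 colors are not enough.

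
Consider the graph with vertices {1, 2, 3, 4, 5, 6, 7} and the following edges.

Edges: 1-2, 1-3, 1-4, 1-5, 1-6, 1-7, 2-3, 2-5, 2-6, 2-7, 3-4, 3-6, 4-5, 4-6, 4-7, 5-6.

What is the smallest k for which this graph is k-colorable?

4

1, 4, 5, 6 are pairwise adjacent (a clique of size 4), so at least 4 colors are needed.
4 colors suffice: color a → {1}; color b → {6, 7}; color c → {2, 4}; color d → {3, 5}. Each edge has distinct colors on its endpoints.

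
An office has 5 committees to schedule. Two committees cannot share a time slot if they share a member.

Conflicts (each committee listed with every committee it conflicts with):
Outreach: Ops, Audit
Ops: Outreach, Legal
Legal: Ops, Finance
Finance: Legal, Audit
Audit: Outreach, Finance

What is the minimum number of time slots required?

The cycle Legal-Finance-Audit-Outreach-Ops-Legal has odd length 5, so it cannot be 2-colored; at least 3 time slots are needed.
Using 3 time slots: Outreach=2, Ops=3, Legal=1, Finance=2, Audit=1. Each listed conflict is separated.

3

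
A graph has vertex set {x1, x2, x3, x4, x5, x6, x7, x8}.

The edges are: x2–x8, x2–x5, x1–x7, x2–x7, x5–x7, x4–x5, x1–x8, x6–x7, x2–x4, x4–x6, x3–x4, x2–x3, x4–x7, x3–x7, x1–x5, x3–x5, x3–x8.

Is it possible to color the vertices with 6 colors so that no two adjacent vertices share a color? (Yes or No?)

Yes

The chromatic number is 5. x2, x3, x4, x5, x7 form a clique, so at least 5 colors are needed.
5 colors suffice: x1=2, x2=2, x3=3, x4=4, x5=5, x6=2, x7=1, x8=1.
Since 6 ≥ 5, a proper 6-coloring certainly exists.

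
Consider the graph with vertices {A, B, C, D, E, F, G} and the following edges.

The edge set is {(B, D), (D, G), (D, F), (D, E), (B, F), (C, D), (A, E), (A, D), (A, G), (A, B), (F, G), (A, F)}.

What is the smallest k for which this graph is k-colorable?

A, D, F, G are pairwise adjacent (a clique of size 4), so at least 4 colors are needed.
4 colors suffice: color red → {D}; color blue → {A, C}; color green → {E, F}; color yellow → {B, G}. Every edge joins two different colors.

4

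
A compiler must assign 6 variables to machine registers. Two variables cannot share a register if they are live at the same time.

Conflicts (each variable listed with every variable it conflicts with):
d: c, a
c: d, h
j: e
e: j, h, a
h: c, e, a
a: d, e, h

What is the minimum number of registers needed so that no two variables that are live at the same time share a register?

e, h, a pairwise conflict, so at least 3 registers are needed.
3 registers suffice: register 1 → {d, e}; register 2 → {j, h}; register 3 → {c, a}. No two conflicting variables share a register.

3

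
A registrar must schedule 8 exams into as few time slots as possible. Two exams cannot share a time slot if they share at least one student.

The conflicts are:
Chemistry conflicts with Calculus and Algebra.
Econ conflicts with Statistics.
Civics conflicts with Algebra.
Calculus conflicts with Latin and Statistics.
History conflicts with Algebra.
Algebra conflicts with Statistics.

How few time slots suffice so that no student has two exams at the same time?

Econ and Statistics conflict, so at least 2 time slots are needed.
2 time slots suffice: time slot 1 → {Econ, Calculus, Algebra}; time slot 2 → {Chemistry, Civics, History, Latin, Statistics}. No two conflicting exams share a time slot.

2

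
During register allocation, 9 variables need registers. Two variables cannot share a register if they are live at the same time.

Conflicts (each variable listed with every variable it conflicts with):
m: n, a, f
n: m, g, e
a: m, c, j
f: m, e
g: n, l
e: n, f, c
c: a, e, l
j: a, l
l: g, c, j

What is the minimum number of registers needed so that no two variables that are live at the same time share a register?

The cycle m-n-e-c-a-m has odd length 5, so it cannot be 2-colored; at least 3 registers are needed.
A valid assignment using 3 registers: m=3, n=2, a=1, f=2, g=3, e=1, c=2, j=2, l=1. No two conflicting variables share a register.

3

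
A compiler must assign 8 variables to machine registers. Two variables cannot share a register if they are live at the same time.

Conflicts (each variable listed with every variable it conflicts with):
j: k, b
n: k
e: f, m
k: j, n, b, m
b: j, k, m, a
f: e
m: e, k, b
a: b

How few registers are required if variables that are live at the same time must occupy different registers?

j, k, b pairwise conflict, so at least 3 registers are needed.
3 registers suffice: j=3, n=2, e=1, k=1, b=2, f=2, m=3, a=1. Every pair that conflicts lands in different registers.

3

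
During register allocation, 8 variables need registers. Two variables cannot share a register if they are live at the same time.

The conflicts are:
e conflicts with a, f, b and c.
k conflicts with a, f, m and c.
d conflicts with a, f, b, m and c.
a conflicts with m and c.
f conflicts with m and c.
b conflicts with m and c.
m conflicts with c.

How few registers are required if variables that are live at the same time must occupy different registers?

4

d, b, m, c pairwise conflict, so at least 4 registers are needed.
4 registers suffice: register 1 → {c}; register 2 → {e, m}; register 3 → {k, d}; register 4 → {a, f, b}. Every pair that conflicts lands in different registers.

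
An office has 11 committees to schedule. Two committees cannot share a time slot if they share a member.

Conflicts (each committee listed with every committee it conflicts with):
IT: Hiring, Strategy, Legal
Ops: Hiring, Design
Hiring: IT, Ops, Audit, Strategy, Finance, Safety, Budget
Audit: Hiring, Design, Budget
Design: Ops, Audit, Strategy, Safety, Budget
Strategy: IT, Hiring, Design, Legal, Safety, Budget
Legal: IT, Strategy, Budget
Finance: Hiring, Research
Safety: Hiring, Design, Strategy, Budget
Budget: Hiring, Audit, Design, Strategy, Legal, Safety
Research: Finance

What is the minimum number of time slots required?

Design, Strategy, Safety, Budget pairwise conflict, so at least 4 time slots are needed.
4 time slots suffice: time slot 1 → {Hiring, Design, Legal, Research}; time slot 2 → {IT, Ops, Finance, Budget}; time slot 3 → {Audit, Strategy}; time slot 4 → {Safety}. Every pair that conflicts lands in different time slots.

4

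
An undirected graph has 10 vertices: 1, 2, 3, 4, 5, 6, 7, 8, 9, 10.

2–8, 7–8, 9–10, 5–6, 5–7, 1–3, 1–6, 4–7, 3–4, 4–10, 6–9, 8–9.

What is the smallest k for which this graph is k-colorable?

The cycle 5-7-8-9-6-5 has odd length 5, so it cannot be 2-colored; at least 3 colors are needed.
A valid assignment using 3 colors: 1=c, 2=a, 3=a, 4=b, 5=c, 6=b, 7=a, 8=b, 9=a, 10=c. No two adjacent vertices share a color.

3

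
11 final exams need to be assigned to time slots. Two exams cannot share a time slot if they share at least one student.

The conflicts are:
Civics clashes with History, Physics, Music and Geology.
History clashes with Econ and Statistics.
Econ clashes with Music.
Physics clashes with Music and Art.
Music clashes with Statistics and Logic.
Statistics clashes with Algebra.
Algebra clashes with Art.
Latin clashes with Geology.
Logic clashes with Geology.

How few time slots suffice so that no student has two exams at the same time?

Civics, Physics, Music all conflict with each other, so at least 3 time slots are needed.
Using 3 time slots: Civics=2, History=1, Econ=2, Physics=3, Music=1, Statistics=2, Algebra=1, Latin=2, Logic=2, Art=2, Geology=1. Each listed conflict is separated.

3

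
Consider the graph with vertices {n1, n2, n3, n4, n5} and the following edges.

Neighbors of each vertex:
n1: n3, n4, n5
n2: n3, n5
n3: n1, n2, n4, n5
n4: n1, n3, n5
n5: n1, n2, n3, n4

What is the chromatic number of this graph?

n1, n3, n4, n5 are pairwise adjacent (a clique of size 4), so at least 4 colors are needed.
4 colors suffice: color 1 → {n3}; color 2 → {n5}; color 3 → {n2, n4}; color 4 → {n1}. No two adjacent vertices share a color.

4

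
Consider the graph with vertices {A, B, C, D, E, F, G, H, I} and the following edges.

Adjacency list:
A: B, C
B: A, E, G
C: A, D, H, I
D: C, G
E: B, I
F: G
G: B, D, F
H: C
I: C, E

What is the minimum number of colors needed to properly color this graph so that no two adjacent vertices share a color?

The cycle B-A-C-I-E-B has odd length 5, so it cannot be 2-colored; at least 3 colors are needed.
One proper 3-coloring: A=3, B=2, C=1, D=2, E=1, F=2, G=1, H=2, I=2. No two adjacent vertices share a color.

3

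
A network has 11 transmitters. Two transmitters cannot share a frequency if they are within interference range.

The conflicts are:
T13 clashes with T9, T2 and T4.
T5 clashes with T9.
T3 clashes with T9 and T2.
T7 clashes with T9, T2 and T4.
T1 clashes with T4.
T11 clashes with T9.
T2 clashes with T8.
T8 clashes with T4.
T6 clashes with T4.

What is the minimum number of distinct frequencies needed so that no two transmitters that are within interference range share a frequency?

T1 and T4 conflict, so at least 2 frequencies are needed.
2 frequencies suffice: T13=2, T5=2, T3=2, T7=2, T1=2, T11=2, T9=1, T2=1, T8=2, T6=2, T4=1. No two conflicting transmitters share a frequency.

2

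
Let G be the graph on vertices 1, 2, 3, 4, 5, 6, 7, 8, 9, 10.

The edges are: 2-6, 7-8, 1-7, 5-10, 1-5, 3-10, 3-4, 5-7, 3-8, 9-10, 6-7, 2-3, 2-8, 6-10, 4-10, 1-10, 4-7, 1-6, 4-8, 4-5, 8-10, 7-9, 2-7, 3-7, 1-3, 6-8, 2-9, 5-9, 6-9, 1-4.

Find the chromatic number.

1, 4, 5, 7 form a clique, so at least 4 colors are needed.
4 colors suffice: color red → {7, 10}; color blue → {1, 8, 9}; color green → {3, 5, 6}; color yellow → {2, 4}. Each edge has distinct colors on its endpoints.

4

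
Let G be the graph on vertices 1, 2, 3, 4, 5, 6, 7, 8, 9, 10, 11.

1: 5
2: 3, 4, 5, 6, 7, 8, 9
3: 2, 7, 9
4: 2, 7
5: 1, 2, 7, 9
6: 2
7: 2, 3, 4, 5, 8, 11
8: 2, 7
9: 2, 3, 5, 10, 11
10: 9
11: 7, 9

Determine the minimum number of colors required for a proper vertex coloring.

2, 3, 9 are mutually adjacent, so at least 3 colors are needed.
3 colors suffice: color a → {1, 2, 10, 11}; color b → {6, 7, 9}; color c → {3, 4, 5, 8}. Each edge has distinct colors on its endpoints.

3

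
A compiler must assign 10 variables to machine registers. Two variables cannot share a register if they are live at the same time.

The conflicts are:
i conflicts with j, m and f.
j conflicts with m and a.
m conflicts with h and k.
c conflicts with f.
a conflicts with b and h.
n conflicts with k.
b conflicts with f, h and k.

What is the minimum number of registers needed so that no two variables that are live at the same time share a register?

a, b, h are mutually in conflict, so at least 3 registers are needed.
3 registers suffice: register 1 → {m, c, n, b}; register 2 → {j, f, h, k}; register 3 → {i, a}. Each listed conflict is separated.

3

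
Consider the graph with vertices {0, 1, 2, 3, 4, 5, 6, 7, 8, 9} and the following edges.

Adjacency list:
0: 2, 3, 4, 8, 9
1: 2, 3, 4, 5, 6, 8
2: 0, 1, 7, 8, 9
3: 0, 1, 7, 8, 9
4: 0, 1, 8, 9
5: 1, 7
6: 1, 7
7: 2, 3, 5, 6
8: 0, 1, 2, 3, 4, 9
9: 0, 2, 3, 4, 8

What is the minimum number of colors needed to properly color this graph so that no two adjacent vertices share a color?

0, 2, 8, 9 form a clique, so at least 4 colors are needed.
A valid assignment using 4 colors: 0=d, 1=b, 2=c, 3=c, 4=c, 5=c, 6=c, 7=a, 8=a, 9=b. Each edge has distinct colors on its endpoints.

4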